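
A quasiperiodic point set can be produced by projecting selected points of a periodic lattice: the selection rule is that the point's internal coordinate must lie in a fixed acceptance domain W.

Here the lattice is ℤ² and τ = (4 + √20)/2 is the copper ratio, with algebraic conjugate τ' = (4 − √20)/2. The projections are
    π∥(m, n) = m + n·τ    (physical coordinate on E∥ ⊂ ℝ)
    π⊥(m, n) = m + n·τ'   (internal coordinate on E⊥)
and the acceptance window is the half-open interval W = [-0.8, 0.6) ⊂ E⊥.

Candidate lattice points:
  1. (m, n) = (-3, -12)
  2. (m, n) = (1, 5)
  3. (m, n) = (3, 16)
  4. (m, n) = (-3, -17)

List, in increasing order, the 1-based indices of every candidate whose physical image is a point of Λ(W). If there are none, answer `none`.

1, 2, 3

τ' = (4−√20)/2 ≈ -0.236068.
[1] lift (-3,-12): star map gives -0.167184; window check -0.8 ≤ -0.167184 < 0.6 is true → IN Λ
[2] lift (1,5): star map gives -0.180340; window check -0.8 ≤ -0.180340 < 0.6 is true → IN Λ
[3] lift (3,16): star map gives -0.777088; window check -0.8 ≤ -0.777088 < 0.6 is true → IN Λ
[4] lift (-3,-17): star map gives 1.013156; window check -0.8 ≤ 1.013156 < 0.6 is false → out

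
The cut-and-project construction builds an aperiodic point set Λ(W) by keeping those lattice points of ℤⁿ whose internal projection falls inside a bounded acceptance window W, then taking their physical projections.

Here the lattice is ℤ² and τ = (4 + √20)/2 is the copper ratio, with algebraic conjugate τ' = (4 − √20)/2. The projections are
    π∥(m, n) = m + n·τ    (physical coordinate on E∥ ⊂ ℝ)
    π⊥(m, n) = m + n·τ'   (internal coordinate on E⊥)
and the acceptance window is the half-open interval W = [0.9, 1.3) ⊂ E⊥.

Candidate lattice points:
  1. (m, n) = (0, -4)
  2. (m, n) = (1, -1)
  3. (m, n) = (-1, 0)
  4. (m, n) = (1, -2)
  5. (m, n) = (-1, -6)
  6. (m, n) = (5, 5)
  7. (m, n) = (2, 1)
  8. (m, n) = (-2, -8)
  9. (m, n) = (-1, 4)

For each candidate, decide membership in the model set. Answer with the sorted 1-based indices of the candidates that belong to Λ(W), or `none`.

Compute τ' = (4−√20)/2 = -0.2361, so π⊥(m,n) = m -0.2361·n.
candidate 1: (m,n)=(0,-4) → π∥ = 0-4·τ ≈ -16.9443, π⊥ = 0-4·τ' ≈ 0.9443 ∈ [0.9, 1.3) ⇒ IN Λ
candidate 2: (m,n)=(1,-1) → π∥ = 1-1·τ ≈ -3.2361, π⊥ = 1-1·τ' ≈ 1.2361 ∈ [0.9, 1.3) ⇒ IN Λ
candidate 3: (m,n)=(-1,0) → π∥ = -1+0·τ ≈ -1.0000, π⊥ = -1+0·τ' ≈ -1.0000 ∉ [0.9, 1.3) ⇒ out
candidate 4: (m,n)=(1,-2) → π∥ = 1-2·τ ≈ -7.4721, π⊥ = 1-2·τ' ≈ 1.4721 ∉ [0.9, 1.3) ⇒ out
candidate 5: (m,n)=(-1,-6) → π∥ = -1-6·τ ≈ -26.4164, π⊥ = -1-6·τ' ≈ 0.4164 ∉ [0.9, 1.3) ⇒ out
candidate 6: (m,n)=(5,5) → π∥ = 5+5·τ ≈ 26.1803, π⊥ = 5+5·τ' ≈ 3.8197 ∉ [0.9, 1.3) ⇒ out
candidate 7: (m,n)=(2,1) → π∥ = 2+1·τ ≈ 6.2361, π⊥ = 2+1·τ' ≈ 1.7639 ∉ [0.9, 1.3) ⇒ out
candidate 8: (m,n)=(-2,-8) → π∥ = -2-8·τ ≈ -35.8885, π⊥ = -2-8·τ' ≈ -0.1115 ∉ [0.9, 1.3) ⇒ out
candidate 9: (m,n)=(-1,4) → π∥ = -1+4·τ ≈ 15.9443, π⊥ = -1+4·τ' ≈ -1.9443 ∉ [0.9, 1.3) ⇒ out

1, 2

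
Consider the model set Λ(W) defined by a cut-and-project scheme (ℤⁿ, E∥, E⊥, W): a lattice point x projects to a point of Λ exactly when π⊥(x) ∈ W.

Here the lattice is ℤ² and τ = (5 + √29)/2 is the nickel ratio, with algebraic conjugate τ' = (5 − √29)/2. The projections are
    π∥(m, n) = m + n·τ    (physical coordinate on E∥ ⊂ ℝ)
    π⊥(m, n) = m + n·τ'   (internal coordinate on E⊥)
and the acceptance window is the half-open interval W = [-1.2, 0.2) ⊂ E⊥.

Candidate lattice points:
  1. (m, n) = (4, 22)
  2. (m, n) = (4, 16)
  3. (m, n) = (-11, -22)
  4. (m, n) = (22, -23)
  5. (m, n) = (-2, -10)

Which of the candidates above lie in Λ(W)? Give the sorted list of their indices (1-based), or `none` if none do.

1, 5

τ' = (5−√29)/2 ≈ -0.1926.
candidate 1: (m,n)=(4,22) → π∥ = 4+22·τ ≈ 118.2368, π⊥ = 4+22·τ' ≈ -0.2368 ∈ [-1.2, 0.2) ⇒ IN Λ
candidate 2: (m,n)=(4,16) → π∥ = 4+16·τ ≈ 87.0813, π⊥ = 4+16·τ' ≈ 0.9187 ∉ [-1.2, 0.2) ⇒ out
candidate 3: (m,n)=(-11,-22) → π∥ = -11-22·τ ≈ -125.2368, π⊥ = -11-22·τ' ≈ -6.7632 ∉ [-1.2, 0.2) ⇒ out
candidate 4: (m,n)=(22,-23) → π∥ = 22-23·τ ≈ -97.4294, π⊥ = 22-23·τ' ≈ 26.4294 ∉ [-1.2, 0.2) ⇒ out
candidate 5: (m,n)=(-2,-10) → π∥ = -2-10·τ ≈ -53.9258, π⊥ = -2-10·τ' ≈ -0.0742 ∈ [-1.2, 0.2) ⇒ IN Λ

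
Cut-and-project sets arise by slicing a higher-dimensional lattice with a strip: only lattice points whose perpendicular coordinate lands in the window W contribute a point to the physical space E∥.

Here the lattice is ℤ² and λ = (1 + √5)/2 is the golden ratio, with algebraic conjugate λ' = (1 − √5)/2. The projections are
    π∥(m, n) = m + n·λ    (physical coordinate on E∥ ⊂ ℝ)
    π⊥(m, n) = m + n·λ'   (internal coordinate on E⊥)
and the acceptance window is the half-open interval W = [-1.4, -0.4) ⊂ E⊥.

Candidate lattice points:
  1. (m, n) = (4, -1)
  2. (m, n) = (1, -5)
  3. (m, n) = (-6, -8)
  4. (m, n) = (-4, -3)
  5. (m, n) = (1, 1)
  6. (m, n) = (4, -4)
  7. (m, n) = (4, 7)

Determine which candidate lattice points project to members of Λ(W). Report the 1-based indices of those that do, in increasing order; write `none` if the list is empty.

Numerically λ ≈ 1.618034 and λ' = −1/λ ≈ -0.618034.
candidate 1: (m,n)=(4,-1) → π∥ = 4-1·λ ≈ 2.381966, π⊥ = 4-1·λ' ≈ 4.618034 ∉ [-1.4, -0.4) ⇒ out
candidate 2: (m,n)=(1,-5) → π∥ = 1-5·λ ≈ -7.090170, π⊥ = 1-5·λ' ≈ 4.090170 ∉ [-1.4, -0.4) ⇒ out
candidate 3: (m,n)=(-6,-8) → π∥ = -6-8·λ ≈ -18.944272, π⊥ = -6-8·λ' ≈ -1.055728 ∈ [-1.4, -0.4) ⇒ IN Λ
candidate 4: (m,n)=(-4,-3) → π∥ = -4-3·λ ≈ -8.854102, π⊥ = -4-3·λ' ≈ -2.145898 ∉ [-1.4, -0.4) ⇒ out
candidate 5: (m,n)=(1,1) → π∥ = 1+1·λ ≈ 2.618034, π⊥ = 1+1·λ' ≈ 0.381966 ∉ [-1.4, -0.4) ⇒ out
candidate 6: (m,n)=(4,-4) → π∥ = 4-4·λ ≈ -2.472136, π⊥ = 4-4·λ' ≈ 6.472136 ∉ [-1.4, -0.4) ⇒ out
candidate 7: (m,n)=(4,7) → π∥ = 4+7·λ ≈ 15.326238, π⊥ = 4+7·λ' ≈ -0.326238 ∉ [-1.4, -0.4) ⇒ out

3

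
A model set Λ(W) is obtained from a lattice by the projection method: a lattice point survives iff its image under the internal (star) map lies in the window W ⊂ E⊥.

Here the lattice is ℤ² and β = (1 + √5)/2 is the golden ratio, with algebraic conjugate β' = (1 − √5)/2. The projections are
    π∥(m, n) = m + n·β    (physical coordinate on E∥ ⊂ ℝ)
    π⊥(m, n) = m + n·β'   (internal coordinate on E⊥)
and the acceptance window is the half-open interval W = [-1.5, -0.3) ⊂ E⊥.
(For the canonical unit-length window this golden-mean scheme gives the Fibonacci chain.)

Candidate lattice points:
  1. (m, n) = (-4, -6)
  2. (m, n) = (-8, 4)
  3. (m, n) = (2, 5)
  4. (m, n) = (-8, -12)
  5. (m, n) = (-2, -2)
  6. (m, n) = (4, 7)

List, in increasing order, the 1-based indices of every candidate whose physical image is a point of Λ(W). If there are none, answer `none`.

Numerically β ≈ 1.6180 and β' = −1/β ≈ -0.6180.
candidate 1: (m,n)=(-4,-6) → π∥ = -4-6·β ≈ -13.7082, π⊥ = -4-6·β' ≈ -0.2918 ∉ [-1.5, -0.3) ⇒ out
candidate 2: (m,n)=(-8,4) → π∥ = -8+4·β ≈ -1.5279, π⊥ = -8+4·β' ≈ -10.4721 ∉ [-1.5, -0.3) ⇒ out
candidate 3: (m,n)=(2,5) → π∥ = 2+5·β ≈ 10.0902, π⊥ = 2+5·β' ≈ -1.0902 ∈ [-1.5, -0.3) ⇒ IN Λ
candidate 4: (m,n)=(-8,-12) → π∥ = -8-12·β ≈ -27.4164, π⊥ = -8-12·β' ≈ -0.5836 ∈ [-1.5, -0.3) ⇒ IN Λ
candidate 5: (m,n)=(-2,-2) → π∥ = -2-2·β ≈ -5.2361, π⊥ = -2-2·β' ≈ -0.7639 ∈ [-1.5, -0.3) ⇒ IN Λ
candidate 6: (m,n)=(4,7) → π∥ = 4+7·β ≈ 15.3262, π⊥ = 4+7·β' ≈ -0.3262 ∈ [-1.5, -0.3) ⇒ IN Λ

3, 4, 5, 6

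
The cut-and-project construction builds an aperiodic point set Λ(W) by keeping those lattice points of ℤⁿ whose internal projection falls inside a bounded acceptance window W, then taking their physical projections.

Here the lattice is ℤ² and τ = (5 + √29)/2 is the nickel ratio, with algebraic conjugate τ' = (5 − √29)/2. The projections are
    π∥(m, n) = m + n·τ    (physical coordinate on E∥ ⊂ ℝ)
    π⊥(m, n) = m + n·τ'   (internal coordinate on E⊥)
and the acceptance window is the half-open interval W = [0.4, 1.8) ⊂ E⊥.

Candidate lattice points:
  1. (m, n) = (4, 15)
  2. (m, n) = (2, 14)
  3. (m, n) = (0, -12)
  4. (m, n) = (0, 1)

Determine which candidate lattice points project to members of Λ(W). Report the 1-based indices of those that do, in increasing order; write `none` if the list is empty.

Numerically τ ≈ 5.192582 and τ' = −1/τ ≈ -0.192582.
[1] lift (4,15): star map gives 1.111264; window check 0.4 ≤ 1.111264 < 1.8 is true → IN Λ
[2] lift (2,14): star map gives -0.696154; window check 0.4 ≤ -0.696154 < 1.8 is false → out
[3] lift (0,-12): star map gives 2.310989; window check 0.4 ≤ 2.310989 < 1.8 is false → out
[4] lift (0,1): star map gives -0.192582; window check 0.4 ≤ -0.192582 < 1.8 is false → out

1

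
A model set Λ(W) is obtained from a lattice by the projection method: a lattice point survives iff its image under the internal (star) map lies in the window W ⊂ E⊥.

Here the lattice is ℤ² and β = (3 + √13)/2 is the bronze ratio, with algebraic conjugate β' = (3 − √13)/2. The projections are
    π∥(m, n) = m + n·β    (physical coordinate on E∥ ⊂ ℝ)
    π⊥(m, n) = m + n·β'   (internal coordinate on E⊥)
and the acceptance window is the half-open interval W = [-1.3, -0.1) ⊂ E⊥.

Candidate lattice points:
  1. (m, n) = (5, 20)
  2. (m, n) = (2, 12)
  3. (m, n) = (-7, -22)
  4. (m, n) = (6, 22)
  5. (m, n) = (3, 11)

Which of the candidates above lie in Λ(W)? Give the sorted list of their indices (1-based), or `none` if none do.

1, 3, 4, 5

Compute β' = (3−√13)/2 = -0.3028, so π⊥(m,n) = m -0.3028·n.
[1] lift (5,20): star map gives -1.0555; window check -1.3 ≤ -1.0555 < -0.1 is true → IN Λ
[2] lift (2,12): star map gives -1.6333; window check -1.3 ≤ -1.6333 < -0.1 is false → out
[3] lift (-7,-22): star map gives -0.3389; window check -1.3 ≤ -0.3389 < -0.1 is true → IN Λ
[4] lift (6,22): star map gives -0.6611; window check -1.3 ≤ -0.6611 < -0.1 is true → IN Λ
[5] lift (3,11): star map gives -0.3305; window check -1.3 ≤ -0.3305 < -0.1 is true → IN Λ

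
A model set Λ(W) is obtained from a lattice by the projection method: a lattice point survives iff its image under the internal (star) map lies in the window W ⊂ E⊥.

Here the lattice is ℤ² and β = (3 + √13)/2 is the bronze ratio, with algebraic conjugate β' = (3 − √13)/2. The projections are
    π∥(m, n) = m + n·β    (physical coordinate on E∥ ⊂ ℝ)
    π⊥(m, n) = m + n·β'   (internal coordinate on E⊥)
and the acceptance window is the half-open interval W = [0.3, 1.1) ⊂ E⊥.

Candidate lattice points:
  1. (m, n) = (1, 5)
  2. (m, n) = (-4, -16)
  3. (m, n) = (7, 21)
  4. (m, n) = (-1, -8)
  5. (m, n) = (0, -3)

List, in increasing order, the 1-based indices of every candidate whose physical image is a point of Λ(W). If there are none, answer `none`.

Numerically β ≈ 3.3028 and β' = −1/β ≈ -0.3028.
[1] lift (1,5): star map gives -0.5139; window check 0.3 ≤ -0.5139 < 1.1 is false → out
[2] lift (-4,-16): star map gives 0.8444; window check 0.3 ≤ 0.8444 < 1.1 is true → IN Λ
[3] lift (7,21): star map gives 0.6417; window check 0.3 ≤ 0.6417 < 1.1 is true → IN Λ
[4] lift (-1,-8): star map gives 1.4222; window check 0.3 ≤ 1.4222 < 1.1 is false → out
[5] lift (0,-3): star map gives 0.9083; window check 0.3 ≤ 0.9083 < 1.1 is true → IN Λ

2, 3, 5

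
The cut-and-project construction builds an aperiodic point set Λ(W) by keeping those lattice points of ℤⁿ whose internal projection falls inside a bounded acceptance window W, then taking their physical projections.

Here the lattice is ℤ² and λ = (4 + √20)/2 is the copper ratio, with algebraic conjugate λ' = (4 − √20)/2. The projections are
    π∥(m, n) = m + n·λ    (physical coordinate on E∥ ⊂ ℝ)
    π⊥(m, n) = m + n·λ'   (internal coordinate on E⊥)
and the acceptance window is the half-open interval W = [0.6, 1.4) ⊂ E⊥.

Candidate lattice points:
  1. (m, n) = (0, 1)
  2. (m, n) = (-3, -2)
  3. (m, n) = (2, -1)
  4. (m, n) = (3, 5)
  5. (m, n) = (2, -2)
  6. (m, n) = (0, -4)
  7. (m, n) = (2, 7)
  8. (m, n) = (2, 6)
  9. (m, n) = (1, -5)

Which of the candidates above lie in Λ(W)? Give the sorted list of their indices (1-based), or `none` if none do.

λ' = (4−√20)/2 ≈ -0.23607.
#1 (0,1): internal coord 0 + (1)·λ' = -0.23607; -0.23607 ∉ [0.6, 1.4) → out
#2 (-3,-2): internal coord -3 + (-2)·λ' = -2.52786; -2.52786 ∉ [0.6, 1.4) → out
#3 (2,-1): internal coord 2 + (-1)·λ' = +2.23607; +2.23607 ∉ [0.6, 1.4) → out
#4 (3,5): internal coord 3 + (5)·λ' = +1.81966; +1.81966 ∉ [0.6, 1.4) → out
#5 (2,-2): internal coord 2 + (-2)·λ' = +2.47214; +2.47214 ∉ [0.6, 1.4) → out
#6 (0,-4): internal coord 0 + (-4)·λ' = +0.94427; +0.94427 ∈ [0.6, 1.4) → IN Λ
#7 (2,7): internal coord 2 + (7)·λ' = +0.34752; +0.34752 ∉ [0.6, 1.4) → out
#8 (2,6): internal coord 2 + (6)·λ' = +0.58359; +0.58359 ∉ [0.6, 1.4) → out
#9 (1,-5): internal coord 1 + (-5)·λ' = +2.18034; +2.18034 ∉ [0.6, 1.4) → out

6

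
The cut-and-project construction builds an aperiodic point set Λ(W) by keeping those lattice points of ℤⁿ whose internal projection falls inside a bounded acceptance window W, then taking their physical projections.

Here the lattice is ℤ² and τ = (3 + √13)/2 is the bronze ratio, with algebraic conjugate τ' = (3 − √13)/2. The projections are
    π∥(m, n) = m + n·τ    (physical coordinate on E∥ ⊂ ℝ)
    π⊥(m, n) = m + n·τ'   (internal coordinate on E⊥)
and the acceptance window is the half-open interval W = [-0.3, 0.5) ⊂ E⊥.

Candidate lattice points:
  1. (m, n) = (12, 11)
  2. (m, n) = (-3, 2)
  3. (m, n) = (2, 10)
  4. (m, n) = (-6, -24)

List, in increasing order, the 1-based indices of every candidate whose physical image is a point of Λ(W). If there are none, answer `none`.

Compute τ' = (3−√13)/2 = -0.302776, so π⊥(m,n) = m -0.302776·n.
candidate 1: (m,n)=(12,11) → π∥ = 12+11·τ ≈ 48.330532, π⊥ = 12+11·τ' ≈ 8.669468 ∉ [-0.3, 0.5) ⇒ out
candidate 2: (m,n)=(-3,2) → π∥ = -3+2·τ ≈ 3.605551, π⊥ = -3+2·τ' ≈ -3.605551 ∉ [-0.3, 0.5) ⇒ out
candidate 3: (m,n)=(2,10) → π∥ = 2+10·τ ≈ 35.027756, π⊥ = 2+10·τ' ≈ -1.027756 ∉ [-0.3, 0.5) ⇒ out
candidate 4: (m,n)=(-6,-24) → π∥ = -6-24·τ ≈ -85.266615, π⊥ = -6-24·τ' ≈ 1.266615 ∉ [-0.3, 0.5) ⇒ out

none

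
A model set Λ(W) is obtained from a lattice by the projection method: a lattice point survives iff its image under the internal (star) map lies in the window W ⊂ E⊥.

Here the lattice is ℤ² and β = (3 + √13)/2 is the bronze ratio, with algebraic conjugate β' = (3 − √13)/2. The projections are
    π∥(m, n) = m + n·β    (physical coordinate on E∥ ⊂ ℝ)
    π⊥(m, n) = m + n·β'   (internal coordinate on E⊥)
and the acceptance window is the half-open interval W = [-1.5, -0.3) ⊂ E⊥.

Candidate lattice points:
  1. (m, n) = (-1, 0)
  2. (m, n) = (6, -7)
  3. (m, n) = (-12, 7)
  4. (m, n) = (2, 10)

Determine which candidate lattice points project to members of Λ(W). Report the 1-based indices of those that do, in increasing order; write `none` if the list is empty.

1, 4

β' = (3−√13)/2 ≈ -0.30278.
candidate 1: (m,n)=(-1,0) → π∥ = -1+0·β ≈ -1.00000, π⊥ = -1+0·β' ≈ -1.00000 ∈ [-1.5, -0.3) ⇒ IN Λ
candidate 2: (m,n)=(6,-7) → π∥ = 6-7·β ≈ -17.11943, π⊥ = 6-7·β' ≈ 8.11943 ∉ [-1.5, -0.3) ⇒ out
candidate 3: (m,n)=(-12,7) → π∥ = -12+7·β ≈ 11.11943, π⊥ = -12+7·β' ≈ -14.11943 ∉ [-1.5, -0.3) ⇒ out
candidate 4: (m,n)=(2,10) → π∥ = 2+10·β ≈ 35.02776, π⊥ = 2+10·β' ≈ -1.02776 ∈ [-1.5, -0.3) ⇒ IN Λ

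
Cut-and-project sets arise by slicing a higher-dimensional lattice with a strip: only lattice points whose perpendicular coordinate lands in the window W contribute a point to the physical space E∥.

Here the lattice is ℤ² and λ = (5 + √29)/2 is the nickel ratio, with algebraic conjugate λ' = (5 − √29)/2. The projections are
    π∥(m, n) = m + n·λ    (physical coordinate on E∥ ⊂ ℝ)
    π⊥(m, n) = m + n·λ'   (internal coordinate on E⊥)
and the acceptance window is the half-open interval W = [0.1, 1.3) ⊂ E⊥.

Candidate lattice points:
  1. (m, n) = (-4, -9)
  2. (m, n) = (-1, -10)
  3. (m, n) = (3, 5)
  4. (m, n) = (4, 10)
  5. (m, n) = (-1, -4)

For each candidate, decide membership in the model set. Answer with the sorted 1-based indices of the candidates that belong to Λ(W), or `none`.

2

Numerically λ ≈ 5.1926 and λ' = −1/λ ≈ -0.1926.
#1 (-4,-9): internal coord -4 + (-9)·λ' = -2.2668; -2.2668 ∉ [0.1, 1.3) → out
#2 (-1,-10): internal coord -1 + (-10)·λ' = +0.9258; +0.9258 ∈ [0.1, 1.3) → IN Λ
#3 (3,5): internal coord 3 + (5)·λ' = +2.0371; +2.0371 ∉ [0.1, 1.3) → out
#4 (4,10): internal coord 4 + (10)·λ' = +2.0742; +2.0742 ∉ [0.1, 1.3) → out
#5 (-1,-4): internal coord -1 + (-4)·λ' = -0.2297; -0.2297 ∉ [0.1, 1.3) → out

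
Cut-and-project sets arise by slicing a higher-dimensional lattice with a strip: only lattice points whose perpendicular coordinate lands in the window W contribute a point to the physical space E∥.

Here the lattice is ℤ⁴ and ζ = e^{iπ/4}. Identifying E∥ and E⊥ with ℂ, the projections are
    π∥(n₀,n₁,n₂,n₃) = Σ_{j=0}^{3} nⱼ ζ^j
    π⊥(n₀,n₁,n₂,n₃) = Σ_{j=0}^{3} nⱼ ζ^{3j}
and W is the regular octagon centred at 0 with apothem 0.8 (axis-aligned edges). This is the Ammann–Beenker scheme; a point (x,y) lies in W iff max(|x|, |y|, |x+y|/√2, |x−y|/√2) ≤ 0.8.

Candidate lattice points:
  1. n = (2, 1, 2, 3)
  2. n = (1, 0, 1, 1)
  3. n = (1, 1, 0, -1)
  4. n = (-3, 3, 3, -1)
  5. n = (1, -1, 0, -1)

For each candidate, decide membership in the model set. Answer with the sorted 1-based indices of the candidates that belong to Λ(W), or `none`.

3

With ζ = e^{iπ/4} the internal vectors are ζ^0,ζ^3,ζ^6,ζ^9.
#1 (2, 1, 2, 3): internal (3.4142, 0.8284); octagon support 3.4142 vs apothem 0.8 → ∉ W
#2 (1, 0, 1, 1): internal (1.7071, -0.2929); octagon support 1.7071 vs apothem 0.8 → ∉ W
#3 (1, 1, 0, -1): internal (-0.4142, 0.0000); octagon support 0.4142 vs apothem 0.8 → ∈ W
#4 (-3, 3, 3, -1): internal (-5.8284, -1.5858); octagon support 5.8284 vs apothem 0.8 → ∉ W
#5 (1, -1, 0, -1): internal (1.0000, -1.4142); octagon support 1.7071 vs apothem 0.8 → ∉ W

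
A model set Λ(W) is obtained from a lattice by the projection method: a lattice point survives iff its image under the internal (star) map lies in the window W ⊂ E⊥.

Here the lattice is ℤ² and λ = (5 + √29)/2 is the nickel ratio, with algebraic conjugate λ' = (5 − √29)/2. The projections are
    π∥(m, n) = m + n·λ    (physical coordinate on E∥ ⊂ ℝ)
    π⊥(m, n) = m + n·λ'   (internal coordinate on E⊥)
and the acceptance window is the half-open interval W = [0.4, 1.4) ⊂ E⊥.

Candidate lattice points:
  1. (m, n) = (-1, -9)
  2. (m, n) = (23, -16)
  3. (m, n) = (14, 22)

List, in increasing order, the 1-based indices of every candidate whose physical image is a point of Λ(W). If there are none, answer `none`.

1

Numerically λ ≈ 5.19258 and λ' = −1/λ ≈ -0.19258.
candidate 1: (m,n)=(-1,-9) → π∥ = -1-9·λ ≈ -47.73324, π⊥ = -1-9·λ' ≈ 0.73324 ∈ [0.4, 1.4) ⇒ IN Λ
candidate 2: (m,n)=(23,-16) → π∥ = 23-16·λ ≈ -60.08132, π⊥ = 23-16·λ' ≈ 26.08132 ∉ [0.4, 1.4) ⇒ out
candidate 3: (m,n)=(14,22) → π∥ = 14+22·λ ≈ 128.23681, π⊥ = 14+22·λ' ≈ 9.76319 ∉ [0.4, 1.4) ⇒ out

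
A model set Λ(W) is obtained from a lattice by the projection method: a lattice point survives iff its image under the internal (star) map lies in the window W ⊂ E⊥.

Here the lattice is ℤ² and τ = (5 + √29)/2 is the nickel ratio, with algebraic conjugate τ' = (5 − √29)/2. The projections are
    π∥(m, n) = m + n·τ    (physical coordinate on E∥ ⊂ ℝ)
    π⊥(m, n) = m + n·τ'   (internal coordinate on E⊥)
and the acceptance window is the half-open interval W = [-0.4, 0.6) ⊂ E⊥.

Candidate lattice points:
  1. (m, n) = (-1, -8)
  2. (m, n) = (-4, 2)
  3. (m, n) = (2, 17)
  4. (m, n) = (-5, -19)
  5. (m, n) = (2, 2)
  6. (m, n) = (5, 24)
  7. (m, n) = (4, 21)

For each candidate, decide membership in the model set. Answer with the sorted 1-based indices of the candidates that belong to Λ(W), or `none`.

τ' = (5−√29)/2 ≈ -0.19258.
candidate 1: (m,n)=(-1,-8) → π∥ = -1-8·τ ≈ -42.54066, π⊥ = -1-8·τ' ≈ 0.54066 ∈ [-0.4, 0.6) ⇒ IN Λ
candidate 2: (m,n)=(-4,2) → π∥ = -4+2·τ ≈ 6.38516, π⊥ = -4+2·τ' ≈ -4.38516 ∉ [-0.4, 0.6) ⇒ out
candidate 3: (m,n)=(2,17) → π∥ = 2+17·τ ≈ 90.27390, π⊥ = 2+17·τ' ≈ -1.27390 ∉ [-0.4, 0.6) ⇒ out
candidate 4: (m,n)=(-5,-19) → π∥ = -5-19·τ ≈ -103.65907, π⊥ = -5-19·τ' ≈ -1.34093 ∉ [-0.4, 0.6) ⇒ out
candidate 5: (m,n)=(2,2) → π∥ = 2+2·τ ≈ 12.38516, π⊥ = 2+2·τ' ≈ 1.61484 ∉ [-0.4, 0.6) ⇒ out
candidate 6: (m,n)=(5,24) → π∥ = 5+24·τ ≈ 129.62198, π⊥ = 5+24·τ' ≈ 0.37802 ∈ [-0.4, 0.6) ⇒ IN Λ
candidate 7: (m,n)=(4,21) → π∥ = 4+21·τ ≈ 113.04423, π⊥ = 4+21·τ' ≈ -0.04423 ∈ [-0.4, 0.6) ⇒ IN Λ

1, 6, 7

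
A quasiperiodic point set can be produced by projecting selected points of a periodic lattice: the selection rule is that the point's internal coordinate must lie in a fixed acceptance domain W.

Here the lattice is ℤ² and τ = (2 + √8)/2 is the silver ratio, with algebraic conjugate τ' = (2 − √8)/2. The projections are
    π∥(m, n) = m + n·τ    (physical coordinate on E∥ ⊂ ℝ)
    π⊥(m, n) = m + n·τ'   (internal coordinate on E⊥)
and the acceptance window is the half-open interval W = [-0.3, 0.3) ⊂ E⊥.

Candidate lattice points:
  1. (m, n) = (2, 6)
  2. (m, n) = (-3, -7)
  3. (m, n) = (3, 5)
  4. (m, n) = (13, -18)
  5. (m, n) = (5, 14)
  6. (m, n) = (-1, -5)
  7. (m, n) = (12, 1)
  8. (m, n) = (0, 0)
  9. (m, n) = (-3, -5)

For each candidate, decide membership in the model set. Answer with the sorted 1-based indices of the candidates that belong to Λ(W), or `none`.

2, 8

τ' = (2−√8)/2 ≈ -0.4142.
#1 (2,6): internal coord 2 + (6)·τ' = -0.4853; -0.4853 ∉ [-0.3, 0.3) → out
#2 (-3,-7): internal coord -3 + (-7)·τ' = -0.1005; -0.1005 ∈ [-0.3, 0.3) → IN Λ
#3 (3,5): internal coord 3 + (5)·τ' = +0.9289; +0.9289 ∉ [-0.3, 0.3) → out
#4 (13,-18): internal coord 13 + (-18)·τ' = +20.4558; +20.4558 ∉ [-0.3, 0.3) → out
#5 (5,14): internal coord 5 + (14)·τ' = -0.7990; -0.7990 ∉ [-0.3, 0.3) → out
#6 (-1,-5): internal coord -1 + (-5)·τ' = +1.0711; +1.0711 ∉ [-0.3, 0.3) → out
#7 (12,1): internal coord 12 + (1)·τ' = +11.5858; +11.5858 ∉ [-0.3, 0.3) → out
#8 (0,0): internal coord 0 + (0)·τ' = +0.0000; +0.0000 ∈ [-0.3, 0.3) → IN Λ
#9 (-3,-5): internal coord -3 + (-5)·τ' = -0.9289; -0.9289 ∉ [-0.3, 0.3) → out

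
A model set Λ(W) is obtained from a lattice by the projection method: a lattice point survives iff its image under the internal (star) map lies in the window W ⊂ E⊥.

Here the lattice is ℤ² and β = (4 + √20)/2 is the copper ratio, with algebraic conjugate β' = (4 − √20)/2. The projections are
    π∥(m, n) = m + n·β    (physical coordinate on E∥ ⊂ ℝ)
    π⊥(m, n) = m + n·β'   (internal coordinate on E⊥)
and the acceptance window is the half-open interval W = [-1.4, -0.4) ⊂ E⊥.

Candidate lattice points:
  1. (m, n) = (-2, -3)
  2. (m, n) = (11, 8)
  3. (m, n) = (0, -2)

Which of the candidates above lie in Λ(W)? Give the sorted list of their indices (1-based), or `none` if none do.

1

Compute β' = (4−√20)/2 = -0.2361, so π⊥(m,n) = m -0.2361·n.
candidate 1: (m,n)=(-2,-3) → π∥ = -2-3·β ≈ -14.7082, π⊥ = -2-3·β' ≈ -1.2918 ∈ [-1.4, -0.4) ⇒ IN Λ
candidate 2: (m,n)=(11,8) → π∥ = 11+8·β ≈ 44.8885, π⊥ = 11+8·β' ≈ 9.1115 ∉ [-1.4, -0.4) ⇒ out
candidate 3: (m,n)=(0,-2) → π∥ = 0-2·β ≈ -8.4721, π⊥ = 0-2·β' ≈ 0.4721 ∉ [-1.4, -0.4) ⇒ out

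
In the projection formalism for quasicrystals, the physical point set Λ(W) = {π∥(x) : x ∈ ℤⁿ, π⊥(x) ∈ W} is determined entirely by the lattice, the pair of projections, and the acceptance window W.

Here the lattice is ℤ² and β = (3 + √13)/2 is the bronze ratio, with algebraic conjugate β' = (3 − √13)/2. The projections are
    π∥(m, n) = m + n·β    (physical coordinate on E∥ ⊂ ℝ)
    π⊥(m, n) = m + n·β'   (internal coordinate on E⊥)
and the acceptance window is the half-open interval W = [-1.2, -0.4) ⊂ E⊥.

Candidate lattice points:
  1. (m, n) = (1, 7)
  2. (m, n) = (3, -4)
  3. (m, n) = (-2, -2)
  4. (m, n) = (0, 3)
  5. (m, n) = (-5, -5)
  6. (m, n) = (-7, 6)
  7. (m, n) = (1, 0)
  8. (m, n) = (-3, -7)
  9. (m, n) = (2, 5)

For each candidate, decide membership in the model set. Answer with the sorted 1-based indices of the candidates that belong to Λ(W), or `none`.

Compute β' = (3−√13)/2 = -0.302776, so π⊥(m,n) = m -0.302776·n.
[1] lift (1,7): star map gives -1.119429; window check -1.2 ≤ -1.119429 < -0.4 is true → IN Λ
[2] lift (3,-4): star map gives 4.211103; window check -1.2 ≤ 4.211103 < -0.4 is false → out
[3] lift (-2,-2): star map gives -1.394449; window check -1.2 ≤ -1.394449 < -0.4 is false → out
[4] lift (0,3): star map gives -0.908327; window check -1.2 ≤ -0.908327 < -0.4 is true → IN Λ
[5] lift (-5,-5): star map gives -3.486122; window check -1.2 ≤ -3.486122 < -0.4 is false → out
[6] lift (-7,6): star map gives -8.816654; window check -1.2 ≤ -8.816654 < -0.4 is false → out
[7] lift (1,0): star map gives 1.000000; window check -1.2 ≤ 1.000000 < -0.4 is false → out
[8] lift (-3,-7): star map gives -0.880571; window check -1.2 ≤ -0.880571 < -0.4 is true → IN Λ
[9] lift (2,5): star map gives 0.486122; window check -1.2 ≤ 0.486122 < -0.4 is false → out

1, 4, 8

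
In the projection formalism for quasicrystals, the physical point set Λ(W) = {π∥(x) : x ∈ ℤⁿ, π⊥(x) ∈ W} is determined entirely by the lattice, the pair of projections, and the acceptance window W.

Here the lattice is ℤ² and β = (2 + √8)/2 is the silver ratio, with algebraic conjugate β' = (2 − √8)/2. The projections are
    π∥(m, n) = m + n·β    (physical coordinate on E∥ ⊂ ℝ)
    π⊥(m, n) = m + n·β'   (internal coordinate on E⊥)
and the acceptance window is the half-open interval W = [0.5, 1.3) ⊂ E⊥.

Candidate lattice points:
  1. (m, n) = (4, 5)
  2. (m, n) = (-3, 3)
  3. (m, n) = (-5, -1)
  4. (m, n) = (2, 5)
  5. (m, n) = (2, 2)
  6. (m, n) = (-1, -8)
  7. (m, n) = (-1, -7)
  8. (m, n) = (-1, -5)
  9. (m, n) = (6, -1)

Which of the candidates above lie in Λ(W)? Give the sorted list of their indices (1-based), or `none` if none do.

5, 8

Numerically β ≈ 2.414214 and β' = −1/β ≈ -0.414214.
#1 (4,5): internal coord 4 + (5)·β' = +1.928932; +1.928932 ∉ [0.5, 1.3) → out
#2 (-3,3): internal coord -3 + (3)·β' = -4.242641; -4.242641 ∉ [0.5, 1.3) → out
#3 (-5,-1): internal coord -5 + (-1)·β' = -4.585786; -4.585786 ∉ [0.5, 1.3) → out
#4 (2,5): internal coord 2 + (5)·β' = -0.071068; -0.071068 ∉ [0.5, 1.3) → out
#5 (2,2): internal coord 2 + (2)·β' = +1.171573; +1.171573 ∈ [0.5, 1.3) → IN Λ
#6 (-1,-8): internal coord -1 + (-8)·β' = +2.313708; +2.313708 ∉ [0.5, 1.3) → out
#7 (-1,-7): internal coord -1 + (-7)·β' = +1.899495; +1.899495 ∉ [0.5, 1.3) → out
#8 (-1,-5): internal coord -1 + (-5)·β' = +1.071068; +1.071068 ∈ [0.5, 1.3) → IN Λ
#9 (6,-1): internal coord 6 + (-1)·β' = +6.414214; +6.414214 ∉ [0.5, 1.3) → out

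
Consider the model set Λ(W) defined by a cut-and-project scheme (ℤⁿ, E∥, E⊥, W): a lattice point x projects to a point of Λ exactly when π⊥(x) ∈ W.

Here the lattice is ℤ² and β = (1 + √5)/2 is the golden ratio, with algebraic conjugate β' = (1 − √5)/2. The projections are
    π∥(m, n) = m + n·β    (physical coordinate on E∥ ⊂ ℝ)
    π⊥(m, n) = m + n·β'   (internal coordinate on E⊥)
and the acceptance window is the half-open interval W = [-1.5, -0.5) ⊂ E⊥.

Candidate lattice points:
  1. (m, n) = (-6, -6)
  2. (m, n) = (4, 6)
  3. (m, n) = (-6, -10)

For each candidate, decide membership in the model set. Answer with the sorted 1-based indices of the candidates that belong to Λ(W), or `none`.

Numerically β ≈ 1.6180 and β' = −1/β ≈ -0.6180.
[1] lift (-6,-6): star map gives -2.2918; window check -1.5 ≤ -2.2918 < -0.5 is false → out
[2] lift (4,6): star map gives 0.2918; window check -1.5 ≤ 0.2918 < -0.5 is false → out
[3] lift (-6,-10): star map gives 0.1803; window check -1.5 ≤ 0.1803 < -0.5 is false → out

none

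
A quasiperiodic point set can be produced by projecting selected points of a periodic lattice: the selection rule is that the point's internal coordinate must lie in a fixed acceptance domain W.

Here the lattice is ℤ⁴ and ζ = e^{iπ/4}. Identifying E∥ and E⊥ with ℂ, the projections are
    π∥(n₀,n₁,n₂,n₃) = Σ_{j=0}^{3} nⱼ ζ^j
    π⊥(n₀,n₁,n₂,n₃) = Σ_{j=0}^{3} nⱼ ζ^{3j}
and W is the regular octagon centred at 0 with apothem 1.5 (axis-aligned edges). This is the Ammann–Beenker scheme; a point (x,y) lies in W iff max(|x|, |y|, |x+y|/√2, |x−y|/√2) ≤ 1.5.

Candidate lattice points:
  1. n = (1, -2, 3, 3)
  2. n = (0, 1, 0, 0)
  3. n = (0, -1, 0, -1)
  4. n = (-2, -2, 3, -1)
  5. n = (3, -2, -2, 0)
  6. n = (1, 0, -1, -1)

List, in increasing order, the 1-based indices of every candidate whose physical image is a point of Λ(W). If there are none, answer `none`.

π⊥(n) = n₀ + n₁ζ³ + n₂ζ⁶ + n₃ζ⁹ where ζ = e^{iπ/4}.
#1 (1, -2, 3, 3): internal (4.5355, -2.2929); octagon support 4.8284 vs apothem 1.5 → ∉ W
#2 (0, 1, 0, 0): internal (-0.7071, 0.7071); octagon support 1.0000 vs apothem 1.5 → ∈ W
#3 (0, -1, 0, -1): internal (0.0000, -1.4142); octagon support 1.4142 vs apothem 1.5 → ∈ W
#4 (-2, -2, 3, -1): internal (-1.2929, -5.1213); octagon support 5.1213 vs apothem 1.5 → ∉ W
#5 (3, -2, -2, 0): internal (4.4142, 0.5858); octagon support 4.4142 vs apothem 1.5 → ∉ W
#6 (1, 0, -1, -1): internal (0.2929, 0.2929); octagon support 0.4142 vs apothem 1.5 → ∈ W

2, 3, 6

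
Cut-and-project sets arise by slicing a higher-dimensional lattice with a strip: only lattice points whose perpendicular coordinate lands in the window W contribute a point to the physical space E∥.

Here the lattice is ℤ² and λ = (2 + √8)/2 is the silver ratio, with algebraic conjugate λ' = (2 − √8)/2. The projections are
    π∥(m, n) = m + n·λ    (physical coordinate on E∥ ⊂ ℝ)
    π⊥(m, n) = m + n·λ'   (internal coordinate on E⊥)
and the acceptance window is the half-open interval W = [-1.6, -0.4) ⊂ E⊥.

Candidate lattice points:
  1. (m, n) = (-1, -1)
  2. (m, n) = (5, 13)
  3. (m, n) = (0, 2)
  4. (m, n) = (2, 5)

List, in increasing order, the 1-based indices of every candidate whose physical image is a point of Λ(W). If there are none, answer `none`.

Numerically λ ≈ 2.414214 and λ' = −1/λ ≈ -0.414214.
#1 (-1,-1): internal coord -1 + (-1)·λ' = -0.585786; -0.585786 ∈ [-1.6, -0.4) → IN Λ
#2 (5,13): internal coord 5 + (13)·λ' = -0.384776; -0.384776 ∉ [-1.6, -0.4) → out
#3 (0,2): internal coord 0 + (2)·λ' = -0.828427; -0.828427 ∈ [-1.6, -0.4) → IN Λ
#4 (2,5): internal coord 2 + (5)·λ' = -0.071068; -0.071068 ∉ [-1.6, -0.4) → out

1, 3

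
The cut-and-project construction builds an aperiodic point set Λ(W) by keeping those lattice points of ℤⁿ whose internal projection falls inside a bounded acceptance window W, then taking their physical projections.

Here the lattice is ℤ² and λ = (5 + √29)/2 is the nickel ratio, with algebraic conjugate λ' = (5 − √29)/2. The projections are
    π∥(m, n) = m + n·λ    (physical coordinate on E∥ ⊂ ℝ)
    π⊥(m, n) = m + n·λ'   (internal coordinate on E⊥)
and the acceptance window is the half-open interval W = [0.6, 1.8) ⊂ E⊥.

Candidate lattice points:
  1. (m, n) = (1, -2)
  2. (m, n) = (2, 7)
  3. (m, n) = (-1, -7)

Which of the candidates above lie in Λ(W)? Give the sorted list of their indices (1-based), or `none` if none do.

1, 2

Compute λ' = (5−√29)/2 = -0.192582, so π⊥(m,n) = m -0.192582·n.
candidate 1: (m,n)=(1,-2) → π∥ = 1-2·λ ≈ -9.385165, π⊥ = 1-2·λ' ≈ 1.385165 ∈ [0.6, 1.8) ⇒ IN Λ
candidate 2: (m,n)=(2,7) → π∥ = 2+7·λ ≈ 38.348077, π⊥ = 2+7·λ' ≈ 0.651923 ∈ [0.6, 1.8) ⇒ IN Λ
candidate 3: (m,n)=(-1,-7) → π∥ = -1-7·λ ≈ -37.348077, π⊥ = -1-7·λ' ≈ 0.348077 ∉ [0.6, 1.8) ⇒ out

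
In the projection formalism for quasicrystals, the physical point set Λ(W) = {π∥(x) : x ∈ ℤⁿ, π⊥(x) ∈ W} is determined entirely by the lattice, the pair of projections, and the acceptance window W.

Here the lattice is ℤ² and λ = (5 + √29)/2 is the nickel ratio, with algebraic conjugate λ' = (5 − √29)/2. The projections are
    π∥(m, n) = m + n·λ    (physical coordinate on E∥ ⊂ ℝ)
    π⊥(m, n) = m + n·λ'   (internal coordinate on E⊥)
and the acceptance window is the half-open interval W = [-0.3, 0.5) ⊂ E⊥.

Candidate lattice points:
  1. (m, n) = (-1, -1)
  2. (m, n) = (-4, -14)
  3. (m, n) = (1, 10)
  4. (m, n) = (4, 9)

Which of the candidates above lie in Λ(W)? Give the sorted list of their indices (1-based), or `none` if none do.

Numerically λ ≈ 5.192582 and λ' = −1/λ ≈ -0.192582.
#1 (-1,-1): internal coord -1 + (-1)·λ' = -0.807418; -0.807418 ∉ [-0.3, 0.5) → out
#2 (-4,-14): internal coord -4 + (-14)·λ' = -1.303846; -1.303846 ∉ [-0.3, 0.5) → out
#3 (1,10): internal coord 1 + (10)·λ' = -0.925824; -0.925824 ∉ [-0.3, 0.5) → out
#4 (4,9): internal coord 4 + (9)·λ' = +2.266758; +2.266758 ∉ [-0.3, 0.5) → out

none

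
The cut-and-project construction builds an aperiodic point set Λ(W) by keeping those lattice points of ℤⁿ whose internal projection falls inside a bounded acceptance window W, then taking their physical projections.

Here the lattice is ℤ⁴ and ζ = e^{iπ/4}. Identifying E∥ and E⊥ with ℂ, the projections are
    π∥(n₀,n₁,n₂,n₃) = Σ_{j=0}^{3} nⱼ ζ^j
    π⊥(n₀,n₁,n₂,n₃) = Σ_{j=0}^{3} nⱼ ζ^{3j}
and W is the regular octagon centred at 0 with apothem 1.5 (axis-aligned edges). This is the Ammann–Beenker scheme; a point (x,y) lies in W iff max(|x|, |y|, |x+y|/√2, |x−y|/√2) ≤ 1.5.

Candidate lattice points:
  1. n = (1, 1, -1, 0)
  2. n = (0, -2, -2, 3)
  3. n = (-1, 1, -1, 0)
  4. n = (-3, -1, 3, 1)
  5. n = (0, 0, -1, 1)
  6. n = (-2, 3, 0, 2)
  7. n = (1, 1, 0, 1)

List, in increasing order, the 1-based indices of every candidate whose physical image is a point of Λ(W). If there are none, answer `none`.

none

With ζ = e^{iπ/4} the internal vectors are ζ^0,ζ^3,ζ^6,ζ^9.
#1 (1, 1, -1, 0): internal (0.292893, 1.707107); octagon support 1.707107 vs apothem 1.5 → ∉ W
#2 (0, -2, -2, 3): internal (3.535534, 2.707107); octagon support 4.414214 vs apothem 1.5 → ∉ W
#3 (-1, 1, -1, 0): internal (-1.707107, 1.707107); octagon support 2.414214 vs apothem 1.5 → ∉ W
#4 (-3, -1, 3, 1): internal (-1.585786, -3.000000); octagon support 3.242641 vs apothem 1.5 → ∉ W
#5 (0, 0, -1, 1): internal (0.707107, 1.707107); octagon support 1.707107 vs apothem 1.5 → ∉ W
#6 (-2, 3, 0, 2): internal (-2.707107, 3.535534); octagon support 4.414214 vs apothem 1.5 → ∉ W
#7 (1, 1, 0, 1): internal (1.000000, 1.414214); octagon support 1.707107 vs apothem 1.5 → ∉ W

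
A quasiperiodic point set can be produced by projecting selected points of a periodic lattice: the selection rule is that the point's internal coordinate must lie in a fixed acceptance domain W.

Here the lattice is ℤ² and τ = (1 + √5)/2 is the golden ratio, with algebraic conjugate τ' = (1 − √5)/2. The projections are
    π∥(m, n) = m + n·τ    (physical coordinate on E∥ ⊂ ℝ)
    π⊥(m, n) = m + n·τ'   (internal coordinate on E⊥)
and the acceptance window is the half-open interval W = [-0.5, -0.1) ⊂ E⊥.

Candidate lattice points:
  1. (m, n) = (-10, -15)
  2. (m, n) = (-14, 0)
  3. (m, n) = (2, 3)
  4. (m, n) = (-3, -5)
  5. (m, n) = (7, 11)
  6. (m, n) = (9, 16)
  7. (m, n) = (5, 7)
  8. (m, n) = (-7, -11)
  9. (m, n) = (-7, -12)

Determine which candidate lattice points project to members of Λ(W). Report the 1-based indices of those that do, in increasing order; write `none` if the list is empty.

8

τ' = (1−√5)/2 ≈ -0.618034.
candidate 1: (m,n)=(-10,-15) → π∥ = -10-15·τ ≈ -34.270510, π⊥ = -10-15·τ' ≈ -0.729490 ∉ [-0.5, -0.1) ⇒ out
candidate 2: (m,n)=(-14,0) → π∥ = -14+0·τ ≈ -14.000000, π⊥ = -14+0·τ' ≈ -14.000000 ∉ [-0.5, -0.1) ⇒ out
candidate 3: (m,n)=(2,3) → π∥ = 2+3·τ ≈ 6.854102, π⊥ = 2+3·τ' ≈ 0.145898 ∉ [-0.5, -0.1) ⇒ out
candidate 4: (m,n)=(-3,-5) → π∥ = -3-5·τ ≈ -11.090170, π⊥ = -3-5·τ' ≈ 0.090170 ∉ [-0.5, -0.1) ⇒ out
candidate 5: (m,n)=(7,11) → π∥ = 7+11·τ ≈ 24.798374, π⊥ = 7+11·τ' ≈ 0.201626 ∉ [-0.5, -0.1) ⇒ out
candidate 6: (m,n)=(9,16) → π∥ = 9+16·τ ≈ 34.888544, π⊥ = 9+16·τ' ≈ -0.888544 ∉ [-0.5, -0.1) ⇒ out
candidate 7: (m,n)=(5,7) → π∥ = 5+7·τ ≈ 16.326238, π⊥ = 5+7·τ' ≈ 0.673762 ∉ [-0.5, -0.1) ⇒ out
candidate 8: (m,n)=(-7,-11) → π∥ = -7-11·τ ≈ -24.798374, π⊥ = -7-11·τ' ≈ -0.201626 ∈ [-0.5, -0.1) ⇒ IN Λ
candidate 9: (m,n)=(-7,-12) → π∥ = -7-12·τ ≈ -26.416408, π⊥ = -7-12·τ' ≈ 0.416408 ∉ [-0.5, -0.1) ⇒ out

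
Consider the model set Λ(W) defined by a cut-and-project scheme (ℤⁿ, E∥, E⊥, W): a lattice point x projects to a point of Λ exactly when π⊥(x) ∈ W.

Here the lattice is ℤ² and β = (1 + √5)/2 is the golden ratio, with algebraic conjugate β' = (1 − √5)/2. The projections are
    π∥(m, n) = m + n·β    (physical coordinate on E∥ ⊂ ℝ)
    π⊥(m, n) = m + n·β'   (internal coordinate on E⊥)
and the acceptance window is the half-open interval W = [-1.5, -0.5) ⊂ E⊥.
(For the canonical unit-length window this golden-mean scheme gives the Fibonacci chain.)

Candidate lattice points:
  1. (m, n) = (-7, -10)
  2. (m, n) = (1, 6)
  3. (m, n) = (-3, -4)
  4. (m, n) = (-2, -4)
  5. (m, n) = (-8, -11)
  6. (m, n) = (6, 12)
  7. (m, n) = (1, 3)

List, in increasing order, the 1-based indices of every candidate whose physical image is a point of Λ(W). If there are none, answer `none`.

1, 3, 5, 6, 7

Numerically β ≈ 1.618034 and β' = −1/β ≈ -0.618034.
#1 (-7,-10): internal coord -7 + (-10)·β' = -0.819660; -0.819660 ∈ [-1.5, -0.5) → IN Λ
#2 (1,6): internal coord 1 + (6)·β' = -2.708204; -2.708204 ∉ [-1.5, -0.5) → out
#3 (-3,-4): internal coord -3 + (-4)·β' = -0.527864; -0.527864 ∈ [-1.5, -0.5) → IN Λ
#4 (-2,-4): internal coord -2 + (-4)·β' = +0.472136; +0.472136 ∉ [-1.5, -0.5) → out
#5 (-8,-11): internal coord -8 + (-11)·β' = -1.201626; -1.201626 ∈ [-1.5, -0.5) → IN Λ
#6 (6,12): internal coord 6 + (12)·β' = -1.416408; -1.416408 ∈ [-1.5, -0.5) → IN Λ
#7 (1,3): internal coord 1 + (3)·β' = -0.854102; -0.854102 ∈ [-1.5, -0.5) → IN Λ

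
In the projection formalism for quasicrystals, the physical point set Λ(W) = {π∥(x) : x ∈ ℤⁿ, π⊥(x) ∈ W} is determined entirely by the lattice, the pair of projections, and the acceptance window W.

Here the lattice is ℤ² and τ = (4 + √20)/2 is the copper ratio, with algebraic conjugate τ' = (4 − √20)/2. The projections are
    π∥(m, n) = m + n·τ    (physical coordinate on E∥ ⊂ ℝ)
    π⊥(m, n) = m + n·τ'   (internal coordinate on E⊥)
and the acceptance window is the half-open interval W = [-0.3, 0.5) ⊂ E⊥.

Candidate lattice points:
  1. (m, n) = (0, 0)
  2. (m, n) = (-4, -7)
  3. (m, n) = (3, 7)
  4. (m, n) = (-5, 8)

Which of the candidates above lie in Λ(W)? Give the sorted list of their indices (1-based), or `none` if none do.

1

Numerically τ ≈ 4.23607 and τ' = −1/τ ≈ -0.23607.
[1] lift (0,0): star map gives 0.00000; window check -0.3 ≤ 0.00000 < 0.5 is true → IN Λ
[2] lift (-4,-7): star map gives -2.34752; window check -0.3 ≤ -2.34752 < 0.5 is false → out
[3] lift (3,7): star map gives 1.34752; window check -0.3 ≤ 1.34752 < 0.5 is false → out
[4] lift (-5,8): star map gives -6.88854; window check -0.3 ≤ -6.88854 < 0.5 is false → out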